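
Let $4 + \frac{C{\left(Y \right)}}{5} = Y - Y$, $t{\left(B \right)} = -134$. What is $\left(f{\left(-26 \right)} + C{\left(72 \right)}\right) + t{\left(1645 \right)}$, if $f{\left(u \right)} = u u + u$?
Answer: $496$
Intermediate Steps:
$f{\left(u \right)} = u + u^{2}$ ($f{\left(u \right)} = u^{2} + u = u + u^{2}$)
$C{\left(Y \right)} = -20$ ($C{\left(Y \right)} = -20 + 5 \left(Y - Y\right) = -20 + 5 \cdot 0 = -20 + 0 = -20$)
$\left(f{\left(-26 \right)} + C{\left(72 \right)}\right) + t{\left(1645 \right)} = \left(- 26 \left(1 - 26\right) - 20\right) - 134 = \left(\left(-26\right) \left(-25\right) - 20\right) - 134 = \left(650 - 20\right) - 134 = 630 - 134 = 496$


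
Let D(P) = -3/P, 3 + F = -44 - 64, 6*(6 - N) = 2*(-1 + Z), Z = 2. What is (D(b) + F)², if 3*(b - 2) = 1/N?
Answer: 15492096/1225 ≈ 12647.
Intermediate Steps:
N = 17/3 (N = 6 - (-1 + 2)/3 = 6 - 1/3 = 6 - ⅙*2 = 6 - ⅓ = 17/3 ≈ 5.6667)
b = 35/17 (b = 2 + 1/(3*(17/3)) = 2 + (⅓)*(3/17) = 2 + 1/17 = 35/17 ≈ 2.0588)
F = -111 (F = -3 + (-44 - 64) = -3 - 108 = -111)
(D(b) + F)² = (-3/35/17 - 111)² = (-3*17/35 - 111)² = (-51/35 - 111)² = (-3936/35)² = 15492096/1225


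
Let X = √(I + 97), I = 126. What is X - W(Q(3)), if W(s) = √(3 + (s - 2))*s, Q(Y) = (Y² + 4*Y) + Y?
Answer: -120 + √223 ≈ -105.07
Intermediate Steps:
Q(Y) = Y² + 5*Y
W(s) = s*√(1 + s) (W(s) = √(3 + (-2 + s))*s = √(1 + s)*s = s*√(1 + s))
X = √223 (X = √(126 + 97) = √223 ≈ 14.933)
X - W(Q(3)) = √223 - 3*(5 + 3)*√(1 + 3*(5 + 3)) = √223 - 3*8*√(1 + 3*8) = √223 - 24*√(1 + 24) = √223 - 24*√25 = √223 - 24*5 = √223 - 1*120 = √223 - 120 = -120 + √223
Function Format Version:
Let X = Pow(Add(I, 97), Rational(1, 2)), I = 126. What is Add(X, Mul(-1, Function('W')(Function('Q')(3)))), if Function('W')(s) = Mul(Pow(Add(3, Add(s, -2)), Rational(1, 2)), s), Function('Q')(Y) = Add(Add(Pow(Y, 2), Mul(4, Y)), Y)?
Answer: Add(-120, Pow(223, Rational(1, 2))) ≈ -105.07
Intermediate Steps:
Function('Q')(Y) = Add(Pow(Y, 2), Mul(5, Y))
Function('W')(s) = Mul(s, Pow(Add(1, s), Rational(1, 2))) (Function('W')(s) = Mul(Pow(Add(3, Add(-2, s)), Rational(1, 2)), s) = Mul(Pow(Add(1, s), Rational(1, 2)), s) = Mul(s, Pow(Add(1, s), Rational(1, 2))))
X = Pow(223, Rational(1, 2)) (X = Pow(Add(126, 97), Rational(1, 2)) = Pow(223, Rational(1, 2)) ≈ 14.933)
Add(X, Mul(-1, Function('W')(Function('Q')(3)))) = Add(Pow(223, Rational(1, 2)), Mul(-1, Mul(Mul(3, Add(5, 3)), Pow(Add(1, Mul(3, Add(5, 3))), Rational(1, 2))))) = Add(Pow(223, Rational(1, 2)), Mul(-1, Mul(Mul(3, 8), Pow(Add(1, Mul(3, 8)), Rational(1, 2))))) = Add(Pow(223, Rational(1, 2)), Mul(-1, Mul(24, Pow(Add(1, 24), Rational(1, 2))))) = Add(Pow(223, Rational(1, 2)), Mul(-1, Mul(24, Pow(25, Rational(1, 2))))) = Add(Pow(223, Rational(1, 2)), Mul(-1, Mul(24, 5))) = Add(Pow(223, Rational(1, 2)), Mul(-1, 120)) = Add(Pow(223, Rational(1, 2)), -120) = Add(-120, Pow(223, Rational(1, 2)))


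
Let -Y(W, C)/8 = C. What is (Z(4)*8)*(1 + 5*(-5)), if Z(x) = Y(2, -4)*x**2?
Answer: -98304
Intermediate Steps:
Y(W, C) = -8*C
Z(x) = 32*x**2 (Z(x) = (-8*(-4))*x**2 = 32*x**2)
(Z(4)*8)*(1 + 5*(-5)) = ((32*4**2)*8)*(1 + 5*(-5)) = ((32*16)*8)*(1 - 25) = (512*8)*(-24) = 4096*(-24) = -98304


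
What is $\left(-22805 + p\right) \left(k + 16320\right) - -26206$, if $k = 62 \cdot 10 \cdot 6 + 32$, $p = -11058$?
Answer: $-679671930$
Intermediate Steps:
$k = 3752$ ($k = 62 \cdot 60 + 32 = 3720 + 32 = 3752$)
$\left(-22805 + p\right) \left(k + 16320\right) - -26206 = \left(-22805 - 11058\right) \left(3752 + 16320\right) - -26206 = \left(-33863\right) 20072 + 26206 = -679698136 + 26206 = -679671930$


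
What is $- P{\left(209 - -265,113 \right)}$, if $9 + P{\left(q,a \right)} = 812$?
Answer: $-803$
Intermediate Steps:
$P{\left(q,a \right)} = 803$ ($P{\left(q,a \right)} = -9 + 812 = 803$)
$- P{\left(209 - -265,113 \right)} = \left(-1\right) 803 = -803$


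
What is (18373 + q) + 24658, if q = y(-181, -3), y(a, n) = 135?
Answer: 43166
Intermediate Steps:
q = 135
(18373 + q) + 24658 = (18373 + 135) + 24658 = 18508 + 24658 = 43166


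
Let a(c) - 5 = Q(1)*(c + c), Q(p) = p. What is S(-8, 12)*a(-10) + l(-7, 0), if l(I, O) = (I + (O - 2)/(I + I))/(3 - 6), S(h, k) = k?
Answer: -1244/7 ≈ -177.71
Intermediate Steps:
l(I, O) = -I/3 - (-2 + O)/(6*I) (l(I, O) = (I + (-2 + O)/((2*I)))/(-3) = (I + (-2 + O)*(1/(2*I)))*(-⅓) = (I + (-2 + O)/(2*I))*(-⅓) = -I/3 - (-2 + O)/(6*I))
a(c) = 5 + 2*c (a(c) = 5 + 1*(c + c) = 5 + 1*(2*c) = 5 + 2*c)
S(-8, 12)*a(-10) + l(-7, 0) = 12*(5 + 2*(-10)) + (⅙)*(2 - 1*0 - 2*(-7)²)/(-7) = 12*(5 - 20) + (⅙)*(-⅐)*(2 + 0 - 2*49) = 12*(-15) + (⅙)*(-⅐)*(2 + 0 - 98) = -180 + (⅙)*(-⅐)*(-96) = -180 + 16/7 = -1244/7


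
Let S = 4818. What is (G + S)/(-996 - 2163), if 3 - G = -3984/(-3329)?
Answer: -5348375/3505437 ≈ -1.5257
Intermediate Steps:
G = 6003/3329 (G = 3 - (-3984)/(-3329) = 3 - (-3984)*(-1)/3329 = 3 - 1*3984/3329 = 3 - 3984/3329 = 6003/3329 ≈ 1.8032)
(G + S)/(-996 - 2163) = (6003/3329 + 4818)/(-996 - 2163) = (16045125/3329)/(-3159) = (16045125/3329)*(-1/3159) = -5348375/3505437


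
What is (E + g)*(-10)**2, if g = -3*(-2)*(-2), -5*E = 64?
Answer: -2480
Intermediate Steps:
E = -64/5 (E = -1/5*64 = -64/5 ≈ -12.800)
g = -12 (g = 6*(-2) = -12)
(E + g)*(-10)**2 = (-64/5 - 12)*(-10)**2 = -124/5*100 = -2480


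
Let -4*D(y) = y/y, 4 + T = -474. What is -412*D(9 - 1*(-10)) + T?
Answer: -375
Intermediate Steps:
T = -478 (T = -4 - 474 = -478)
D(y) = -¼ (D(y) = -y/(4*y) = -¼*1 = -¼)
-412*D(9 - 1*(-10)) + T = -412*(-¼) - 478 = 103 - 478 = -375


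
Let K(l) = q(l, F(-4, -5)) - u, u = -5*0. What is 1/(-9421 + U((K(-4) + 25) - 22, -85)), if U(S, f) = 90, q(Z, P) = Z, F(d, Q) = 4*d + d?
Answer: -1/9331 ≈ -0.00010717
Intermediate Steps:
u = 0
F(d, Q) = 5*d
K(l) = l (K(l) = l - 1*0 = l + 0 = l)
1/(-9421 + U((K(-4) + 25) - 22, -85)) = 1/(-9421 + 90) = 1/(-9331) = -1/9331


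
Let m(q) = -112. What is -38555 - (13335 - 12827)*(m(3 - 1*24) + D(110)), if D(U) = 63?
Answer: -13663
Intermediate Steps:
-38555 - (13335 - 12827)*(m(3 - 1*24) + D(110)) = -38555 - (13335 - 12827)*(-112 + 63) = -38555 - 508*(-49) = -38555 - 1*(-24892) = -38555 + 24892 = -13663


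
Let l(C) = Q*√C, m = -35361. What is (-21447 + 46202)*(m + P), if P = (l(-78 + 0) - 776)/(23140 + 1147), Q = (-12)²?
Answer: -21259925296165/24287 + 3564720*I*√78/24287 ≈ -8.7536e+8 + 1296.3*I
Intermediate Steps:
Q = 144
l(C) = 144*√C
P = -776/24287 + 144*I*√78/24287 (P = (144*√(-78 + 0) - 776)/(23140 + 1147) = (144*√(-78) - 776)/24287 = (144*(I*√78) - 776)*(1/24287) = (144*I*√78 - 776)*(1/24287) = (-776 + 144*I*√78)*(1/24287) = -776/24287 + 144*I*√78/24287 ≈ -0.031951 + 0.052364*I)
(-21447 + 46202)*(m + P) = (-21447 + 46202)*(-35361 + (-776/24287 + 144*I*√78/24287)) = 24755*(-858813383/24287 + 144*I*√78/24287) = -21259925296165/24287 + 3564720*I*√78/24287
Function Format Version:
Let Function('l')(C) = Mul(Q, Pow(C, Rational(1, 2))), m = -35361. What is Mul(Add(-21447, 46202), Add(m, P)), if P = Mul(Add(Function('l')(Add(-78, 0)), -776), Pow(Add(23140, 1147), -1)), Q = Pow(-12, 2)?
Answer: Add(Rational(-21259925296165, 24287), Mul(Rational(3564720, 24287), I, Pow(78, Rational(1, 2)))) ≈ Add(-8.7536e+8, Mul(1296.3, I))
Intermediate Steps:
Q = 144
Function('l')(C) = Mul(144, Pow(C, Rational(1, 2)))
P = Add(Rational(-776, 24287), Mul(Rational(144, 24287), I, Pow(78, Rational(1, 2)))) (P = Mul(Add(Mul(144, Pow(Add(-78, 0), Rational(1, 2))), -776), Pow(Add(23140, 1147), -1)) = Mul(Add(Mul(144, Pow(-78, Rational(1, 2))), -776), Pow(24287, -1)) = Mul(Add(Mul(144, Mul(I, Pow(78, Rational(1, 2)))), -776), Rational(1, 24287)) = Mul(Add(Mul(144, I, Pow(78, Rational(1, 2))), -776), Rational(1, 24287)) = Mul(Add(-776, Mul(144, I, Pow(78, Rational(1, 2)))), Rational(1, 24287)) = Add(Rational(-776, 24287), Mul(Rational(144, 24287), I, Pow(78, Rational(1, 2)))) ≈ Add(-0.031951, Mul(0.052364, I)))
Mul(Add(-21447, 46202), Add(m, P)) = Mul(Add(-21447, 46202), Add(-35361, Add(Rational(-776, 24287), Mul(Rational(144, 24287), I, Pow(78, Rational(1, 2)))))) = Mul(24755, Add(Rational(-858813383, 24287), Mul(Rational(144, 24287), I, Pow(78, Rational(1, 2))))) = Add(Rational(-21259925296165, 24287), Mul(Rational(3564720, 24287), I, Pow(78, Rational(1, 2))))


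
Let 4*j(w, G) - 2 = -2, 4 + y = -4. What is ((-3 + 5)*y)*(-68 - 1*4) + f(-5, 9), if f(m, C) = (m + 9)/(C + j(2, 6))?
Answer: 10372/9 ≈ 1152.4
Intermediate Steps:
y = -8 (y = -4 - 4 = -8)
j(w, G) = 0 (j(w, G) = 1/2 + (1/4)*(-2) = 1/2 - 1/2 = 0)
f(m, C) = (9 + m)/C (f(m, C) = (m + 9)/(C + 0) = (9 + m)/C)
((-3 + 5)*y)*(-68 - 1*4) + f(-5, 9) = ((-3 + 5)*(-8))*(-68 - 1*4) + (9 - 5)/9 = (2*(-8))*(-68 - 4) + (1/9)*4 = -16*(-72) + 4/9 = 1152 + 4/9 = 10372/9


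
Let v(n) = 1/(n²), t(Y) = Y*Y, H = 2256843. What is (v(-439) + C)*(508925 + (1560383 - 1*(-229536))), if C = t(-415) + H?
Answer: 1076163391196082476/192721 ≈ 5.5840e+12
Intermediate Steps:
t(Y) = Y²
C = 2429068 (C = (-415)² + 2256843 = 172225 + 2256843 = 2429068)
v(n) = n⁻²
(v(-439) + C)*(508925 + (1560383 - 1*(-229536))) = ((-439)⁻² + 2429068)*(508925 + (1560383 - 1*(-229536))) = (1/192721 + 2429068)*(508925 + (1560383 + 229536)) = 468132414029*(508925 + 1789919)/192721 = (468132414029/192721)*2298844 = 1076163391196082476/192721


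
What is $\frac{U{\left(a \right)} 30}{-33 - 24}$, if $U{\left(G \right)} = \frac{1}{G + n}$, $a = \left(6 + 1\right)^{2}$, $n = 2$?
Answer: $- \frac{10}{969} \approx -0.01032$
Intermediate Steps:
$a = 49$ ($a = 7^{2} = 49$)
$U{\left(G \right)} = \frac{1}{2 + G}$ ($U{\left(G \right)} = \frac{1}{G + 2} = \frac{1}{2 + G}$)
$\frac{U{\left(a \right)} 30}{-33 - 24} = \frac{\frac{1}{2 + 49} \cdot 30}{-33 - 24} = \frac{\frac{1}{51} \cdot 30}{-57} = \frac{1}{51} \cdot 30 \left(- \frac{1}{57}\right) = \frac{10}{17} \left(- \frac{1}{57}\right) = - \frac{10}{969}$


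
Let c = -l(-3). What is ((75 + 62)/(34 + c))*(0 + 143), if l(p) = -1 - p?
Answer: 19591/32 ≈ 612.22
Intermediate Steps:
c = -2 (c = -(-1 - 1*(-3)) = -(-1 + 3) = -1*2 = -2)
((75 + 62)/(34 + c))*(0 + 143) = ((75 + 62)/(34 - 2))*(0 + 143) = (137/32)*143 = 19591/32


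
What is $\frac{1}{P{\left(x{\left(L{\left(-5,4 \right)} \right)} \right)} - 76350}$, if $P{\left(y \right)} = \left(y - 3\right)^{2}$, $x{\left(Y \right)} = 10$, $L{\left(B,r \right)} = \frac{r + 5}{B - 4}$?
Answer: $- \frac{1}{76301} \approx -1.3106 \cdot 10^{-5}$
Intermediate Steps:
$L{\left(B,r \right)} = \frac{5 + r}{-4 + B}$
$P{\left(y \right)} = \left(-3 + y\right)^{2}$
$\frac{1}{P{\left(x{\left(L{\left(-5,4 \right)} \right)} \right)} - 76350} = \frac{1}{\left(-3 + 10\right)^{2} - 76350} = \frac{1}{7^{2} - 76350} = \frac{1}{49 - 76350} = \frac{1}{-76301} = - \frac{1}{76301}$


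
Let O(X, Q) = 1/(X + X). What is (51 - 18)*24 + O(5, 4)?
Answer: 7921/10 ≈ 792.10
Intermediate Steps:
O(X, Q) = 1/(2*X)
(51 - 18)*24 + O(5, 4) = (51 - 18)*24 + (1/2)/5 = 33*24 + (1/2)*(1/5) = 792 + 1/10 = 7921/10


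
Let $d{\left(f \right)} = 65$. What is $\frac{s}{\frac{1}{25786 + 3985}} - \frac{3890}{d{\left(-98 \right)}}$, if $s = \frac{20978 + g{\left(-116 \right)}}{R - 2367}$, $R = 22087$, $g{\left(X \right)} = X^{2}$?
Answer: $\frac{6655703911}{128180} \approx 51925.0$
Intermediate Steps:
$s = \frac{17217}{9860}$ ($s = \frac{20978 + \left(-116\right)^{2}}{22087 - 2367} = \frac{20978 + 13456}{19720} = 34434 \cdot \frac{1}{19720} = \frac{17217}{9860} \approx 1.7461$)
$\frac{s}{\frac{1}{25786 + 3985}} - \frac{3890}{d{\left(-98 \right)}} = \frac{17217}{9860 \frac{1}{25786 + 3985}} - \frac{3890}{65} = \frac{17217}{9860 \cdot \frac{1}{29771}} - \frac{778}{13} = \frac{17217 \frac{1}{\frac{1}{29771}}}{9860} - \frac{778}{13} = \frac{17217}{9860} \cdot 29771 - \frac{778}{13} = \frac{512567307}{9860} - \frac{778}{13} = \frac{6655703911}{128180}$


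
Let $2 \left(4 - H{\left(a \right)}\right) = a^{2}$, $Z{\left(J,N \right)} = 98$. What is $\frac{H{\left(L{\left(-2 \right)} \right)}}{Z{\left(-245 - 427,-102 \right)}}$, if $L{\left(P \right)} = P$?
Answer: $\frac{1}{49} \approx 0.020408$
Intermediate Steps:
$H{\left(a \right)} = 4 - \frac{a^{2}}{2}$
$\frac{H{\left(L{\left(-2 \right)} \right)}}{Z{\left(-245 - 427,-102 \right)}} = \frac{4 - \frac{\left(-2\right)^{2}}{2}}{98} = \left(4 - 2\right) \frac{1}{98} = 2 \cdot \frac{1}{98} = \frac{1}{49}$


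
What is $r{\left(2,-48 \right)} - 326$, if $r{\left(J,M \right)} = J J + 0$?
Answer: $-322$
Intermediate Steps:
$r{\left(J,M \right)} = J^{2}$ ($r{\left(J,M \right)} = J^{2} + 0 = J^{2}$)
$r{\left(2,-48 \right)} - 326 = 2^{2} - 326 = 4 - 326 = -322$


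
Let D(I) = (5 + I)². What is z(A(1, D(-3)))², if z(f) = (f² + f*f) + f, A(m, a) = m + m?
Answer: 100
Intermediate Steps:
A(m, a) = 2*m
z(f) = f + 2*f² (z(f) = (f² + f²) + f = 2*f² + f = f + 2*f²)
z(A(1, D(-3)))² = ((2*1)*(1 + 2*(2*1)))² = (2*(1 + 2*2))² = (2*(1 + 4))² = (2*5)² = 10² = 100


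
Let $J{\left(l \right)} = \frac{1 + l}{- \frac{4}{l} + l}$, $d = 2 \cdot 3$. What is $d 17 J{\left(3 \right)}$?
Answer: $\frac{1224}{5} \approx 244.8$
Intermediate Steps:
$d = 6$
$J{\left(l \right)} = \frac{1 + l}{l - \frac{4}{l}}$
$d 17 J{\left(3 \right)} = 6 \cdot 17 \frac{3 \left(1 + 3\right)}{-4 + 3^{2}} = 102 \cdot 3 \frac{1}{-4 + 9} \cdot 4 = 102 \cdot 3 \cdot \frac{1}{5} \cdot 4 = 102 \cdot \frac{12}{5} = \frac{1224}{5}$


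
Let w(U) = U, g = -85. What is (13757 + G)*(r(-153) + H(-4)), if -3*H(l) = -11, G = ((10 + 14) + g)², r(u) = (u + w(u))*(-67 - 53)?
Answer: 641856246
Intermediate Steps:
r(u) = -240*u (r(u) = (u + u)*(-67 - 53) = (2*u)*(-120) = -240*u)
G = 3721 (G = ((10 + 14) - 85)² = (24 - 85)² = (-61)² = 3721)
H(l) = 11/3 (H(l) = -⅓*(-11) = 11/3)
(13757 + G)*(r(-153) + H(-4)) = (13757 + 3721)*(-240*(-153) + 11/3) = 17478*(36720 + 11/3) = 17478*(110171/3) = 641856246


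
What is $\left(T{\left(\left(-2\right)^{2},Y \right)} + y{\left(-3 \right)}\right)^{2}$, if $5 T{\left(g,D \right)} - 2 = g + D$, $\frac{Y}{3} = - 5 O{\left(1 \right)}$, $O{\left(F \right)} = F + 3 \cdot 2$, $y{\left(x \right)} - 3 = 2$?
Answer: $\frac{5476}{25} \approx 219.04$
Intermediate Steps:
$y{\left(x \right)} = 5$ ($y{\left(x \right)} = 3 + 2 = 5$)
$O{\left(F \right)} = 6 + F$ ($O{\left(F \right)} = F + 6 = 6 + F$)
$Y = -105$ ($Y = 3 \left(- 5 \left(6 + 1\right)\right) = 3 \left(\left(-5\right) 7\right) = 3 \left(-35\right) = -105$)
$T{\left(g,D \right)} = \frac{2}{5} + \frac{D}{5} + \frac{g}{5}$ ($T{\left(g,D \right)} = \frac{2}{5} + \frac{g + D}{5} = \frac{2}{5} + \frac{D + g}{5} = \frac{2}{5} + \left(\frac{D}{5} + \frac{g}{5}\right) = \frac{2}{5} + \frac{D}{5} + \frac{g}{5}$)
$\left(T{\left(\left(-2\right)^{2},Y \right)} + y{\left(-3 \right)}\right)^{2} = \left(\left(\frac{2}{5} + \frac{1}{5} \left(-105\right) + \frac{\left(-2\right)^{2}}{5}\right) + 5\right)^{2} = \left(\left(\frac{2}{5} - 21 + \frac{1}{5} \cdot 4\right) + 5\right)^{2} = \left(\left(\frac{2}{5} - 21 + \frac{4}{5}\right) + 5\right)^{2} = \left(- \frac{99}{5} + 5\right)^{2} = \left(- \frac{74}{5}\right)^{2} = \frac{5476}{25}$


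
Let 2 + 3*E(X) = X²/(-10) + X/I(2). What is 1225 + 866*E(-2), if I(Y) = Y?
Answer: 3653/15 ≈ 243.53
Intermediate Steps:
E(X) = -⅔ - X²/30 + X/6 (E(X) = -⅔ + (X²/(-10) + X/2)/3 = -⅔ + (X²*(-⅒) + X*(½))/3 = -⅔ + (-X²/10 + X/2)/3 = -⅔ + (X/2 - X²/10)/3 = -⅔ + (-X²/30 + X/6) = -⅔ - X²/30 + X/6)
1225 + 866*E(-2) = 1225 + 866*(-⅔ - 1/30*(-2)² + (⅙)*(-2)) = 1225 + 866*(-⅔ - 1/30*4 - ⅓) = 1225 + 866*(-⅔ - 2/15 - ⅓) = 1225 + 866*(-17/15) = 1225 - 14722/15 = 3653/15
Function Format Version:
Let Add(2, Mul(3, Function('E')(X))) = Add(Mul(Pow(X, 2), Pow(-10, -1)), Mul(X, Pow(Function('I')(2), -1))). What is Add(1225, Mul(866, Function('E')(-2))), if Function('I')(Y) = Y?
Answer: Rational(3653, 15) ≈ 243.53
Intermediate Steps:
Function('E')(X) = Add(Rational(-2, 3), Mul(Rational(-1, 30), Pow(X, 2)), Mul(Rational(1, 6), X)) (Function('E')(X) = Add(Rational(-2, 3), Mul(Rational(1, 3), Add(Mul(Pow(X, 2), Pow(-10, -1)), Mul(X, Pow(2, -1))))) = Add(Rational(-2, 3), Mul(Rational(1, 3), Add(Mul(Pow(X, 2), Rational(-1, 10)), Mul(X, Rational(1, 2))))) = Add(Rational(-2, 3), Mul(Rational(1, 3), Add(Mul(Rational(-1, 10), Pow(X, 2)), Mul(Rational(1, 2), X)))) = Add(Rational(-2, 3), Mul(Rational(1, 3), Add(Mul(Rational(1, 2), X), Mul(Rational(-1, 10), Pow(X, 2))))) = Add(Rational(-2, 3), Add(Mul(Rational(-1, 30), Pow(X, 2)), Mul(Rational(1, 6), X))) = Add(Rational(-2, 3), Mul(Rational(-1, 30), Pow(X, 2)), Mul(Rational(1, 6), X)))
Add(1225, Mul(866, Function('E')(-2))) = Add(1225, Mul(866, Add(Rational(-2, 3), Mul(Rational(-1, 30), Pow(-2, 2)), Mul(Rational(1, 6), -2)))) = Add(1225, Mul(866, Add(Rational(-2, 3), Mul(Rational(-1, 30), 4), Rational(-1, 3)))) = Add(1225, Mul(866, Add(Rational(-2, 3), Rational(-2, 15), Rational(-1, 3)))) = Add(1225, Mul(866, Rational(-17, 15))) = Add(1225, Rational(-14722, 15)) = Rational(3653, 15)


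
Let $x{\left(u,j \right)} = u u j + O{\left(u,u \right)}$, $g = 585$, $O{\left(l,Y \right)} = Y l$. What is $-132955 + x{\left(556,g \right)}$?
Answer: $181020741$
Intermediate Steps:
$x{\left(u,j \right)} = u^{2} + j u^{2}$ ($x{\left(u,j \right)} = u u j + u u = u^{2} j + u^{2} = j u^{2} + u^{2} = u^{2} + j u^{2}$)
$-132955 + x{\left(556,g \right)} = -132955 + 556^{2} \left(1 + 585\right) = -132955 + 309136 \cdot 586 = -132955 + 181153696 = 181020741$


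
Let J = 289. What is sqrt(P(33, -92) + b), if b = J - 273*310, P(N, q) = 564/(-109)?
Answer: I*sqrt(1002116897)/109 ≈ 290.42*I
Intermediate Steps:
P(N, q) = -564/109 (P(N, q) = 564*(-1/109) = -564/109)
b = -84341 (b = 289 - 273*310 = 289 - 84630 = -84341)
sqrt(P(33, -92) + b) = sqrt(-564/109 - 84341) = sqrt(-9193733/109) = I*sqrt(1002116897)/109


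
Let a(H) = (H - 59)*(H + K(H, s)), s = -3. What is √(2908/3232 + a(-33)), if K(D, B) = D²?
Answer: I*√15856613978/404 ≈ 311.69*I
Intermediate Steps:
a(H) = (-59 + H)*(H + H²) (a(H) = (H - 59)*(H + H²) = (-59 + H)*(H + H²))
√(2908/3232 + a(-33)) = √(2908/3232 - 33*(-59 + (-33)² - 58*(-33))) = √(2908*(1/3232) - 33*(-59 + 1089 + 1914)) = √(727/808 - 33*2944) = √(727/808 - 97152) = √(-78498089/808) = I*√15856613978/404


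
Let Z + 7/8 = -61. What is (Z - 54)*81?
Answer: -75087/8 ≈ -9385.9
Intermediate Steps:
Z = -495/8 (Z = -7/8 - 61 = -495/8 ≈ -61.875)
(Z - 54)*81 = (-495/8 - 54)*81 = -927/8*81 = -75087/8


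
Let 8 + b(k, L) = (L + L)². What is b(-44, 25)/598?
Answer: 1246/299 ≈ 4.1672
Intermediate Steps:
b(k, L) = -8 + 4*L² (b(k, L) = -8 + (L + L)² = -8 + (2*L)² = -8 + 4*L²)
b(-44, 25)/598 = (-8 + 4*25²)/598 = (-8 + 4*625)*(1/598) = (-8 + 2500)*(1/598) = 2492*(1/598) = 1246/299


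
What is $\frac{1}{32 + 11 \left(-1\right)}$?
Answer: $\frac{1}{21} \approx 0.047619$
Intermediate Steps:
$\frac{1}{32 + 11 \left(-1\right)} = \frac{1}{32 - 11} = \frac{1}{21}$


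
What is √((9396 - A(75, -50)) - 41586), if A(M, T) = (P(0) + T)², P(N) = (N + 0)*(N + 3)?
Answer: I*√34690 ≈ 186.25*I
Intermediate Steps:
P(N) = N*(3 + N)
A(M, T) = T² (A(M, T) = (0*(3 + 0) + T)² = (0*3 + T)² = (0 + T)² = T²)
√((9396 - A(75, -50)) - 41586) = √((9396 - 1*(-50)²) - 41586) = √((9396 - 1*2500) - 41586) = √((9396 - 2500) - 41586) = √(6896 - 41586) = √(-34690) = I*√34690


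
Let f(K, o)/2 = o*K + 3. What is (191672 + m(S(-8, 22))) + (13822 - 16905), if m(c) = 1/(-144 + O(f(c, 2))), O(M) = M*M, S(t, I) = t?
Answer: 100329349/532 ≈ 1.8859e+5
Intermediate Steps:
f(K, o) = 6 + 2*K*o (f(K, o) = 2*(o*K + 3) = 2*(K*o + 3) = 2*(3 + K*o) = 6 + 2*K*o)
O(M) = M**2
m(c) = 1/(-144 + (6 + 4*c)**2) (m(c) = 1/(-144 + (6 + 2*c*2)**2) = 1/(-144 + (6 + 4*c)**2))
(191672 + m(S(-8, 22))) + (13822 - 16905) = (191672 + 1/(4*(-36 + (3 + 2*(-8))**2))) + (13822 - 16905) = (191672 + 1/(4*(-36 + (3 - 16)**2))) - 3083 = (191672 + 1/(4*(-36 + (-13)**2))) - 3083 = (191672 + 1/(4*(-36 + 169))) - 3083 = (191672 + (1/4)/133) - 3083 = (191672 + (1/4)*(1/133)) - 3083 = (191672 + 1/532) - 3083 = 101969505/532 - 3083 = 100329349/532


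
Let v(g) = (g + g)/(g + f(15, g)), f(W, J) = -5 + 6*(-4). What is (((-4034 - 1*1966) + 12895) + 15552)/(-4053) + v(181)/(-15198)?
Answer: -2880899561/520156616 ≈ -5.5385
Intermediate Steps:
f(W, J) = -29 (f(W, J) = -5 - 24 = -29)
v(g) = 2*g/(-29 + g) (v(g) = (g + g)/(g - 29) = (2*g)/(-29 + g) = 2*g/(-29 + g))
(((-4034 - 1*1966) + 12895) + 15552)/(-4053) + v(181)/(-15198) = (((-4034 - 1*1966) + 12895) + 15552)/(-4053) + (2*181/(-29 + 181))/(-15198) = (((-4034 - 1966) + 12895) + 15552)*(-1/4053) + (2*181/152)*(-1/15198) = ((-6000 + 12895) + 15552)*(-1/4053) + (2*181*(1/152))*(-1/15198) = (6895 + 15552)*(-1/4053) + (181/76)*(-1/15198) = 22447*(-1/4053) - 181/1155048 = -22447/4053 - 181/1155048 = -2880899561/520156616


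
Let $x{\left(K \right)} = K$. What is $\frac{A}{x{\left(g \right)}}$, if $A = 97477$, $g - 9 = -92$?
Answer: $- \frac{97477}{83} \approx -1174.4$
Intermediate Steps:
$g = -83$ ($g = 9 - 92 = -83$)
$\frac{A}{x{\left(g \right)}} = \frac{97477}{-83} = 97477 \left(- \frac{1}{83}\right) = - \frac{97477}{83}$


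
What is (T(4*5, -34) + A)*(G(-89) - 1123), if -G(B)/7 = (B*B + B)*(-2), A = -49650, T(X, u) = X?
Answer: -5386095750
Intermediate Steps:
G(B) = 14*B + 14*B² (G(B) = -7*(B*B + B)*(-2) = -7*(B² + B)*(-2) = -7*(B + B²)*(-2) = -7*(-2*B - 2*B²) = 14*B + 14*B²)
(T(4*5, -34) + A)*(G(-89) - 1123) = (4*5 - 49650)*(14*(-89)*(1 - 89) - 1123) = (20 - 49650)*(14*(-89)*(-88) - 1123) = -49630*(109648 - 1123) = -49630*108525 = -5386095750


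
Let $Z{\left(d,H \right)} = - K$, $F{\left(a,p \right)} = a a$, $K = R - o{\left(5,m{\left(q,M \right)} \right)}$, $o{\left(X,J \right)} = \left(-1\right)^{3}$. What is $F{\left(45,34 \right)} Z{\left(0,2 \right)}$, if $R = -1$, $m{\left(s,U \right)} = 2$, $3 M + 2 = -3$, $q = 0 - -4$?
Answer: $0$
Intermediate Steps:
$q = 4$ ($q = 0 + 4 = 4$)
$M = - \frac{5}{3}$ ($M = - \frac{2}{3} + \frac{1}{3} \left(-3\right) = - \frac{2}{3} - 1 = - \frac{5}{3} \approx -1.6667$)
$o{\left(X,J \right)} = -1$
$K = 0$ ($K = -1 - -1 = -1 + 1 = 0$)
$F{\left(a,p \right)} = a^{2}$
$Z{\left(d,H \right)} = 0$ ($Z{\left(d,H \right)} = \left(-1\right) 0 = 0$)
$F{\left(45,34 \right)} Z{\left(0,2 \right)} = 45^{2} \cdot 0 = 2025 \cdot 0 = 0$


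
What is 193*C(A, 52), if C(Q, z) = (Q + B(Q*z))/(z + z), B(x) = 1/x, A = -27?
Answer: -7316437/146016 ≈ -50.107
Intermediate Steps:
C(Q, z) = (Q + 1/(Q*z))/(2*z) (C(Q, z) = (Q + 1/(Q*z))/(z + z) = (Q + 1/(Q*z))/((2*z)) = (Q + 1/(Q*z))*(1/(2*z)) = (Q + 1/(Q*z))/(2*z))
193*C(A, 52) = 193*((½)*(1 + 52*(-27)²)/(-27*52²)) = 193*((½)*(-1/27)*(1/2704)*(1 + 52*729)) = 193*((½)*(-1/27)*(1/2704)*(1 + 37908)) = 193*((½)*(-1/27)*(1/2704)*37909) = 193*(-37909/146016) = -7316437/146016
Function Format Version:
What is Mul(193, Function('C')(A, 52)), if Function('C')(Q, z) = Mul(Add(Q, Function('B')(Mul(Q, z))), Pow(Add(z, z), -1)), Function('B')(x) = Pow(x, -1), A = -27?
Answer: Rational(-7316437, 146016) ≈ -50.107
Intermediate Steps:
Function('C')(Q, z) = Mul(Rational(1, 2), Pow(z, -1), Add(Q, Mul(Pow(Q, -1), Pow(z, -1)))) (Function('C')(Q, z) = Mul(Add(Q, Pow(Mul(Q, z), -1)), Pow(Add(z, z), -1)) = Mul(Add(Q, Mul(Pow(Q, -1), Pow(z, -1))), Pow(Mul(2, z), -1)) = Mul(Add(Q, Mul(Pow(Q, -1), Pow(z, -1))), Mul(Rational(1, 2), Pow(z, -1))) = Mul(Rational(1, 2), Pow(z, -1), Add(Q, Mul(Pow(Q, -1), Pow(z, -1)))))
Mul(193, Function('C')(A, 52)) = Mul(193, Mul(Rational(1, 2), Pow(-27, -1), Pow(52, -2), Add(1, Mul(52, Pow(-27, 2))))) = Mul(193, Mul(Rational(1, 2), Rational(-1, 27), Rational(1, 2704), Add(1, Mul(52, 729)))) = Mul(193, Mul(Rational(1, 2), Rational(-1, 27), Rational(1, 2704), Add(1, 37908))) = Mul(193, Mul(Rational(1, 2), Rational(-1, 27), Rational(1, 2704), 37909)) = Mul(193, Rational(-37909, 146016)) = Rational(-7316437, 146016)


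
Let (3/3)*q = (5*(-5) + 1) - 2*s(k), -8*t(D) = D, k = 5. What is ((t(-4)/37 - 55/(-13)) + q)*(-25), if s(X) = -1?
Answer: 427025/962 ≈ 443.89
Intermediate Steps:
t(D) = -D/8
q = -22 (q = (5*(-5) + 1) - 2*(-1) = (-25 + 1) + 2 = -24 + 2 = -22)
((t(-4)/37 - 55/(-13)) + q)*(-25) = ((-⅛*(-4)/37 - 55/(-13)) - 22)*(-25) = (((½)*(1/37) - 55*(-1/13)) - 22)*(-25) = ((1/74 + 55/13) - 22)*(-25) = (4083/962 - 22)*(-25) = -17081/962*(-25) = 427025/962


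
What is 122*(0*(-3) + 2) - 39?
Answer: 205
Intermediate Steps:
122*(0*(-3) + 2) - 39 = 122*(0 + 2) - 39 = 122*2 - 39 = 244 - 39 = 205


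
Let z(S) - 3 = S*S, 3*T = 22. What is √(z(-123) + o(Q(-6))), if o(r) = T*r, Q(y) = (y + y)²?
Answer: 2*√4047 ≈ 127.23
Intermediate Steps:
T = 22/3 (T = (⅓)*22 = 22/3 ≈ 7.3333)
z(S) = 3 + S² (z(S) = 3 + S*S = 3 + S²)
Q(y) = 4*y² (Q(y) = (2*y)² = 4*y²)
o(r) = 22*r/3
√(z(-123) + o(Q(-6))) = √((3 + (-123)²) + 22*(4*(-6)²)/3) = √((3 + 15129) + 22*(4*36)/3) = √(15132 + (22/3)*144) = √(15132 + 1056) = √16188 = 2*√4047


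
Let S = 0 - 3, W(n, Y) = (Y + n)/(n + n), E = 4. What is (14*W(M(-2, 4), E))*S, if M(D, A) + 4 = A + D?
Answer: 21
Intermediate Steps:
M(D, A) = -4 + A + D (M(D, A) = -4 + (A + D) = -4 + A + D)
W(n, Y) = (Y + n)/(2*n) (W(n, Y) = (Y + n)/((2*n)) = (Y + n)*(1/(2*n)) = (Y + n)/(2*n))
S = -3
(14*W(M(-2, 4), E))*S = (14*((4 + (-4 + 4 - 2))/(2*(-4 + 4 - 2))))*(-3) = (14*((½)*(4 - 2)/(-2)))*(-3) = (14*((½)*(-½)*2))*(-3) = (14*(-½))*(-3) = -7*(-3) = 21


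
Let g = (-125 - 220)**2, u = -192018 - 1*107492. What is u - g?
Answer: -418535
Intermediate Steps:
u = -299510 (u = -192018 - 107492 = -299510)
g = 119025 (g = (-345)**2 = 119025)
u - g = -299510 - 1*119025 = -299510 - 119025 = -418535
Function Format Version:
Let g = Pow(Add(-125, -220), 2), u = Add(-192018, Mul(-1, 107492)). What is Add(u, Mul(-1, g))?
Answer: -418535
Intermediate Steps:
u = -299510 (u = Add(-192018, -107492) = -299510)
g = 119025 (g = Pow(-345, 2) = 119025)
Add(u, Mul(-1, g)) = Add(-299510, Mul(-1, 119025)) = Add(-299510, -119025) = -418535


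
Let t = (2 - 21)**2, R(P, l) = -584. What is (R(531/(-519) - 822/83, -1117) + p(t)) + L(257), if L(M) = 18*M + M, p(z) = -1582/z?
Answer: 1550357/361 ≈ 4294.6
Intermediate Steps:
t = 361 (t = (-19)**2 = 361)
L(M) = 19*M
(R(531/(-519) - 822/83, -1117) + p(t)) + L(257) = (-584 - 1582/361) + 19*257 = (-584 - 1582*1/361) + 4883 = (-584 - 1582/361) + 4883 = -212406/361 + 4883 = 1550357/361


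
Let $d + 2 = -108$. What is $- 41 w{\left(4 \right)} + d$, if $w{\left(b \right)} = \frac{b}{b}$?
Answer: $-151$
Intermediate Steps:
$w{\left(b \right)} = 1$
$d = -110$ ($d = -2 - 108 = -110$)
$- 41 w{\left(4 \right)} + d = \left(-41\right) 1 - 110 = -41 - 110 = -151$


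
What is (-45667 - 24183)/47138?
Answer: -34925/23569 ≈ -1.4818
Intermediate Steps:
(-45667 - 24183)/47138 = -69850*1/47138 = -34925/23569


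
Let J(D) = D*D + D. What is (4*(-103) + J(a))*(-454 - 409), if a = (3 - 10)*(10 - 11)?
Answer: 307228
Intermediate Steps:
a = 7 (a = -7*(-1) = 7)
J(D) = D + D² (J(D) = D² + D = D + D²)
(4*(-103) + J(a))*(-454 - 409) = (4*(-103) + 7*(1 + 7))*(-454 - 409) = (-412 + 7*8)*(-863) = (-412 + 56)*(-863) = -356*(-863) = 307228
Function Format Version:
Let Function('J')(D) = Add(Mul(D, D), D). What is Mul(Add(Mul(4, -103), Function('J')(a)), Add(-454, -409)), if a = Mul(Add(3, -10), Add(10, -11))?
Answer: 307228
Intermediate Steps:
a = 7 (a = Mul(-7, -1) = 7)
Function('J')(D) = Add(D, Pow(D, 2)) (Function('J')(D) = Add(Pow(D, 2), D) = Add(D, Pow(D, 2)))
Mul(Add(Mul(4, -103), Function('J')(a)), Add(-454, -409)) = Mul(Add(Mul(4, -103), Mul(7, Add(1, 7))), Add(-454, -409)) = Mul(Add(-412, Mul(7, 8)), -863) = Mul(Add(-412, 56), -863) = Mul(-356, -863) = 307228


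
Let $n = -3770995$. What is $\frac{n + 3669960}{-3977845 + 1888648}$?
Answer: $\frac{9185}{189927} \approx 0.048361$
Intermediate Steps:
$\frac{n + 3669960}{-3977845 + 1888648} = \frac{-3770995 + 3669960}{-3977845 + 1888648} = - \frac{101035}{-2089197} = \left(-101035\right) \left(- \frac{1}{2089197}\right) = \frac{9185}{189927}$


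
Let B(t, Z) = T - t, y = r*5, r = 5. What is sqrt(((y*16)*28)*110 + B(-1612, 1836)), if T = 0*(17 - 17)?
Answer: 6*sqrt(34267) ≈ 1110.7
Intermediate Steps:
y = 25 (y = 5*5 = 25)
T = 0 (T = 0*0 = 0)
B(t, Z) = -t (B(t, Z) = 0 - t = -t)
sqrt(((y*16)*28)*110 + B(-1612, 1836)) = sqrt(((25*16)*28)*110 - 1*(-1612)) = sqrt((400*28)*110 + 1612) = sqrt(11200*110 + 1612) = sqrt(1232000 + 1612) = sqrt(1233612) = 6*sqrt(34267)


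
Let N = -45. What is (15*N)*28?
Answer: -18900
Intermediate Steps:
(15*N)*28 = (15*(-45))*28 = -675*28 = -18900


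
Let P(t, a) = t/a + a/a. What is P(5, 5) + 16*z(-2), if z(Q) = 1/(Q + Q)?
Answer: -2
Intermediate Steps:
z(Q) = 1/(2*Q)
P(t, a) = 1 + t/a (P(t, a) = t/a + 1 = 1 + t/a)
P(5, 5) + 16*z(-2) = (5 + 5)/5 + 16*((1/2)/(-2)) = (1/5)*10 + 16*((1/2)*(-1/2)) = 2 + 16*(-1/4) = 2 - 4 = -2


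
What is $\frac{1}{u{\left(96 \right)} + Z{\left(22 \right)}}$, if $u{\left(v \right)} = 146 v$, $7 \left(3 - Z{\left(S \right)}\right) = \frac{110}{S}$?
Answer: $\frac{7}{98128} \approx 7.1335 \cdot 10^{-5}$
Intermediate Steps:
$Z{\left(S \right)} = 3 - \frac{110}{7 S}$ ($Z{\left(S \right)} = 3 - \frac{110 \frac{1}{S}}{7} = 3 - \frac{110}{7 S}$)
$\frac{1}{u{\left(96 \right)} + Z{\left(22 \right)}} = \frac{1}{146 \cdot 96 + \left(3 - \frac{110}{7 \cdot 22}\right)} = \frac{1}{14016 + \left(3 - \frac{5}{7}\right)} = \frac{1}{14016 + \frac{16}{7}} = \frac{1}{\frac{98128}{7}} = \frac{7}{98128}$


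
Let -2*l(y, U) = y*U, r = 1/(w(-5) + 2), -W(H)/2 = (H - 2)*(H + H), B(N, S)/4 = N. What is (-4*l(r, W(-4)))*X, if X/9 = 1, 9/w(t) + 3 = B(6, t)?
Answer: -12096/17 ≈ -711.53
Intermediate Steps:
B(N, S) = 4*N
w(t) = 3/7 (w(t) = 9/(-3 + 4*6) = 9/(-3 + 24) = 9/21 = 9*(1/21) = 3/7)
W(H) = -4*H*(-2 + H) (W(H) = -2*(H - 2)*(H + H) = -2*(-2 + H)*2*H = -4*H*(-2 + H))
X = 9 (X = 9*1 = 9)
r = 7/17 (r = 1/(3/7 + 2) = 1/(17/7) = 7/17 ≈ 0.41176)
l(y, U) = -U*y/2 (l(y, U) = -y*U/2 = -U*y/2)
(-4*l(r, W(-4)))*X = -(-2)*4*(-4)*(2 - 1*(-4))*7/17*9 = -(-2)*4*(-4)*(2 + 4)*7/17*9 = -(-2)*4*(-4)*6*7/17*9 = -(-2)*(-96)*7/17*9 = -4*336/17*9 = -1344/17*9 = -12096/17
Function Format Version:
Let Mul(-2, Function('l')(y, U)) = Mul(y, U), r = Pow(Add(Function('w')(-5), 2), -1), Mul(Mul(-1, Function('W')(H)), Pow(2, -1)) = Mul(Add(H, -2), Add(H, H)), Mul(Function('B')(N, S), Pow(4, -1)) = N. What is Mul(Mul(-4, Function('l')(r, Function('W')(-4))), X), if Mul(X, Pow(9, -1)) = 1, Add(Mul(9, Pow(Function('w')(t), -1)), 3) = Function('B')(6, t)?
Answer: Rational(-12096, 17) ≈ -711.53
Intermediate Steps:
Function('B')(N, S) = Mul(4, N)
Function('w')(t) = Rational(3, 7) (Function('w')(t) = Mul(9, Pow(Add(-3, Mul(4, 6)), -1)) = Mul(9, Pow(Add(-3, 24), -1)) = Mul(9, Pow(21, -1)) = Mul(9, Rational(1, 21)) = Rational(3, 7))
Function('W')(H) = Mul(-4, H, Add(-2, H)) (Function('W')(H) = Mul(-2, Mul(Add(H, -2), Add(H, H))) = Mul(-2, Mul(Add(-2, H), Mul(2, H))) = Mul(-2, Mul(2, H, Add(-2, H))) = Mul(-4, H, Add(-2, H)))
X = 9 (X = Mul(9, 1) = 9)
r = Rational(7, 17) (r = Pow(Add(Rational(3, 7), 2), -1) = Pow(Rational(17, 7), -1) = Rational(7, 17) ≈ 0.41176)
Function('l')(y, U) = Mul(Rational(-1, 2), U, y) (Function('l')(y, U) = Mul(Rational(-1, 2), Mul(y, U)) = Mul(Rational(-1, 2), Mul(U, y)) = Mul(Rational(-1, 2), U, y))
Mul(Mul(-4, Function('l')(r, Function('W')(-4))), X) = Mul(Mul(-4, Mul(Rational(-1, 2), Mul(4, -4, Add(2, Mul(-1, -4))), Rational(7, 17))), 9) = Mul(Mul(-4, Mul(Rational(-1, 2), Mul(4, -4, Add(2, 4)), Rational(7, 17))), 9) = Mul(Mul(-4, Mul(Rational(-1, 2), Mul(4, -4, 6), Rational(7, 17))), 9) = Mul(Mul(-4, Mul(Rational(-1, 2), -96, Rational(7, 17))), 9) = Mul(Mul(-4, Rational(336, 17)), 9) = Mul(Rational(-1344, 17), 9) = Rational(-12096, 17)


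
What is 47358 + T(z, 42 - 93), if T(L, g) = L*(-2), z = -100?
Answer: 47558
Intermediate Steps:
T(L, g) = -2*L
47358 + T(z, 42 - 93) = 47358 - 2*(-100) = 47358 + 200 = 47558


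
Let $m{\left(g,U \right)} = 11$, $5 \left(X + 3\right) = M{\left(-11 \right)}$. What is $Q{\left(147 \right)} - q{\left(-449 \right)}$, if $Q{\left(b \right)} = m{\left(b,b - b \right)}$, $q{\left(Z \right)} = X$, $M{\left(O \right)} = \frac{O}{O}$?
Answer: $\frac{69}{5} \approx 13.8$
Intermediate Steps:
$M{\left(O \right)} = 1$
$X = - \frac{14}{5}$ ($X = -3 + \frac{1}{5} \cdot 1 = -3 + \frac{1}{5} = - \frac{14}{5} \approx -2.8$)
$q{\left(Z \right)} = - \frac{14}{5}$
$Q{\left(b \right)} = 11$
$Q{\left(147 \right)} - q{\left(-449 \right)} = 11 - - \frac{14}{5} = 11 + \frac{14}{5} = \frac{69}{5}$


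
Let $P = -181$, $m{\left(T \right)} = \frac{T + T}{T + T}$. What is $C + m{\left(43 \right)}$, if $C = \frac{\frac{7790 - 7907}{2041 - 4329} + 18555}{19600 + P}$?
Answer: $\frac{2227811}{1139248} \approx 1.9555$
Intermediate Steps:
$m{\left(T \right)} = 1$ ($m{\left(T \right)} = \frac{2 T}{2 T} = 2 T \frac{1}{2 T} = 1$)
$C = \frac{1088563}{1139248}$ ($C = \frac{\frac{7790 - 7907}{2041 - 4329} + 18555}{19600 - 181} = \frac{- \frac{117}{-2288} + 18555}{19419} = \left(\left(-117\right) \left(- \frac{1}{2288}\right) + 18555\right) \frac{1}{19419} = \left(\frac{9}{176} + 18555\right) \frac{1}{19419} = \frac{3265689}{176} \cdot \frac{1}{19419} = \frac{1088563}{1139248} \approx 0.95551$)
$C + m{\left(43 \right)} = \frac{1088563}{1139248} + 1 = \frac{2227811}{1139248}$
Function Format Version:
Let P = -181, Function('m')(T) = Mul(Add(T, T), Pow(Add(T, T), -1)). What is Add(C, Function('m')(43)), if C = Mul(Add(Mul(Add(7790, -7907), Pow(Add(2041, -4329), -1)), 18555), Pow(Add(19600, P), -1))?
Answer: Rational(2227811, 1139248) ≈ 1.9555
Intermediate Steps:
Function('m')(T) = 1 (Function('m')(T) = Mul(Mul(2, T), Pow(Mul(2, T), -1)) = Mul(Mul(2, T), Mul(Rational(1, 2), Pow(T, -1))) = 1)
C = Rational(1088563, 1139248) (C = Mul(Add(Mul(Add(7790, -7907), Pow(Add(2041, -4329), -1)), 18555), Pow(Add(19600, -181), -1)) = Mul(Add(Mul(-117, Pow(-2288, -1)), 18555), Pow(19419, -1)) = Mul(Add(Mul(-117, Rational(-1, 2288)), 18555), Rational(1, 19419)) = Mul(Add(Rational(9, 176), 18555), Rational(1, 19419)) = Mul(Rational(3265689, 176), Rational(1, 19419)) = Rational(1088563, 1139248) ≈ 0.95551)
Add(C, Function('m')(43)) = Add(Rational(1088563, 1139248), 1) = Rational(2227811, 1139248)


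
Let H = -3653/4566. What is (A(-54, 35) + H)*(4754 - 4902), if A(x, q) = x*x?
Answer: -984999422/2283 ≈ -4.3145e+5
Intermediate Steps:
A(x, q) = x²
H = -3653/4566 (H = -3653*1/4566 = -3653/4566 ≈ -0.80004)
(A(-54, 35) + H)*(4754 - 4902) = ((-54)² - 3653/4566)*(4754 - 4902) = (2916 - 3653/4566)*(-148) = (13310803/4566)*(-148) = -984999422/2283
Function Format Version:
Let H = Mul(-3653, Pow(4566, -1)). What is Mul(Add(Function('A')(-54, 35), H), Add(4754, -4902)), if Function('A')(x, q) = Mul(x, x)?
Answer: Rational(-984999422, 2283) ≈ -4.3145e+5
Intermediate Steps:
Function('A')(x, q) = Pow(x, 2)
H = Rational(-3653, 4566) (H = Mul(-3653, Rational(1, 4566)) = Rational(-3653, 4566) ≈ -0.80004)
Mul(Add(Function('A')(-54, 35), H), Add(4754, -4902)) = Mul(Add(Pow(-54, 2), Rational(-3653, 4566)), Add(4754, -4902)) = Mul(Add(2916, Rational(-3653, 4566)), -148) = Mul(Rational(13310803, 4566), -148) = Rational(-984999422, 2283)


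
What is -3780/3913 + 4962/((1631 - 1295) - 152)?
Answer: 1337199/51428 ≈ 26.001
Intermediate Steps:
-3780/3913 + 4962/((1631 - 1295) - 152) = -3780*1/3913 + 4962/(336 - 152) = -540/559 + 4962/184 = -540/559 + 4962*(1/184) = -540/559 + 2481/92 = 1337199/51428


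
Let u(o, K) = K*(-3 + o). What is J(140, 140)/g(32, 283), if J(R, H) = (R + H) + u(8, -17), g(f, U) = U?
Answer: 195/283 ≈ 0.68905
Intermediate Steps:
J(R, H) = -85 + H + R (J(R, H) = (R + H) - 17*(-3 + 8) = (H + R) - 17*5 = (H + R) - 85 = -85 + H + R)
J(140, 140)/g(32, 283) = (-85 + 140 + 140)/283 = 195*(1/283) = 195/283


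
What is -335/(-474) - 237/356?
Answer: 3461/84372 ≈ 0.041021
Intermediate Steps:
-335/(-474) - 237/356 = -335*(-1/474) - 237*1/356 = 335/474 - 237/356 = 3461/84372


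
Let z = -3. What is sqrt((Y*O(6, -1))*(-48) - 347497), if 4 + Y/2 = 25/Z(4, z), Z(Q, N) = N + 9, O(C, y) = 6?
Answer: I*sqrt(347593) ≈ 589.57*I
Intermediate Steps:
Z(Q, N) = 9 + N
Y = 1/3 (Y = -8 + 2*(25/(9 - 3)) = -8 + 2*(25/6) = -8 + 25/3 = 1/3 ≈ 0.33333)
sqrt((Y*O(6, -1))*(-48) - 347497) = sqrt(((1/3)*6)*(-48) - 347497) = sqrt(2*(-48) - 347497) = sqrt(-96 - 347497) = sqrt(-347593) = I*sqrt(347593)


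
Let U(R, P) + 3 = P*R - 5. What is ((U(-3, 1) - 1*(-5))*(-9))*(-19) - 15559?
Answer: -16585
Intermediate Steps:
U(R, P) = -8 + P*R (U(R, P) = -3 + (P*R - 5) = -3 + (-5 + P*R) = -8 + P*R)
((U(-3, 1) - 1*(-5))*(-9))*(-19) - 15559 = (((-8 + 1*(-3)) - 1*(-5))*(-9))*(-19) - 15559 = (((-8 - 3) + 5)*(-9))*(-19) - 15559 = ((-11 + 5)*(-9))*(-19) - 15559 = -6*(-9)*(-19) - 15559 = 54*(-19) - 15559 = -1026 - 15559 = -16585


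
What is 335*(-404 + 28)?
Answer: -125960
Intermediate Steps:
335*(-404 + 28) = 335*(-376) = -125960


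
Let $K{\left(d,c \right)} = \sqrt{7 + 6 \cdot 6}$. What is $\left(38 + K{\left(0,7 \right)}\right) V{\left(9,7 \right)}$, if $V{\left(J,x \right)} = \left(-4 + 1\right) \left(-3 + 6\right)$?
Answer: $-342 - 9 \sqrt{43} \approx -401.02$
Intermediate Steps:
$K{\left(d,c \right)} = \sqrt{43}$ ($K{\left(d,c \right)} = \sqrt{7 + 36} = \sqrt{43}$)
$V{\left(J,x \right)} = -9$ ($V{\left(J,x \right)} = \left(-3\right) 3 = -9$)
$\left(38 + K{\left(0,7 \right)}\right) V{\left(9,7 \right)} = \left(38 + \sqrt{43}\right) \left(-9\right) = -342 - 9 \sqrt{43}$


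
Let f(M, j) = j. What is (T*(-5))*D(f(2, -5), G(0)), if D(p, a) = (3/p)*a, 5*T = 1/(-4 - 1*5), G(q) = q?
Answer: 0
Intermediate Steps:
T = -1/45 (T = 1/(5*(-4 - 1*5)) = 1/(5*(-4 - 5)) = (1/5)/(-9) = (1/5)*(-1/9) = -1/45 ≈ -0.022222)
D(p, a) = 3*a/p
(T*(-5))*D(f(2, -5), G(0)) = (-1/45*(-5))*(3*0/(-5)) = (3*0*(-1/5))/9 = (1/9)*0 = 0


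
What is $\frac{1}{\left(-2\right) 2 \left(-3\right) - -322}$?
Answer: $\frac{1}{334} \approx 0.002994$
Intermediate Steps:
$\frac{1}{\left(-2\right) 2 \left(-3\right) - -322} = \frac{1}{\left(-4\right) \left(-3\right) + 322} = \frac{1}{12 + 322} = \frac{1}{334}$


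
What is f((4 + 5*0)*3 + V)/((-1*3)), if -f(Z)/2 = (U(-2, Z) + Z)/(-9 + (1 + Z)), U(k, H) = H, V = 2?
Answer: 28/9 ≈ 3.1111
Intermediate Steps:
f(Z) = -4*Z/(-8 + Z) (f(Z) = -2*(Z + Z)/(-9 + (1 + Z)) = -2*2*Z/(-8 + Z) = -4*Z/(-8 + Z))
f((4 + 5*0)*3 + V)/((-1*3)) = (-4*((4 + 5*0)*3 + 2)/(-8 + ((4 + 5*0)*3 + 2)))/((-1*3)) = -4*((4 + 0)*3 + 2)/(-8 + ((4 + 0)*3 + 2))/(-3) = -4*(4*3 + 2)/(-8 + (4*3 + 2))*(-⅓) = -4*(12 + 2)/(-8 + (12 + 2))*(-⅓) = -4*14/(-8 + 14)*(-⅓) = -4*14/6*(-⅓) = -4*14*⅙*(-⅓) = -28/3*(-⅓) = 28/9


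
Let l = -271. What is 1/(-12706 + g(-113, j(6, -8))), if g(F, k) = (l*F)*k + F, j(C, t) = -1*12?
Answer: -1/380295 ≈ -2.6295e-6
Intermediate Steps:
j(C, t) = -12
g(F, k) = F - 271*F*k (g(F, k) = (-271*F)*k + F = -271*F*k + F = F - 271*F*k)
1/(-12706 + g(-113, j(6, -8))) = 1/(-12706 - 113*(1 - 271*(-12))) = 1/(-12706 - 113*(1 + 3252)) = 1/(-12706 - 113*3253) = 1/(-12706 - 367589) = 1/(-380295) = -1/380295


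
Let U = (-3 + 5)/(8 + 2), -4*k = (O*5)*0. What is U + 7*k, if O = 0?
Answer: ⅕ ≈ 0.20000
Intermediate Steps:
k = 0 (k = -0*5*0/4 = -0*0 = -¼*0 = 0)
U = ⅕ (U = 2/10 = 2*(⅒) = ⅕ ≈ 0.20000)
U + 7*k = ⅕ + 7*0 = ⅕ + 0 = ⅕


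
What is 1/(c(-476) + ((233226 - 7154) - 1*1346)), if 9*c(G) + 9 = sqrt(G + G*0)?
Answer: 18202725/4090607376101 - 18*I*sqrt(119)/4090607376101 ≈ 4.4499e-6 - 4.8002e-11*I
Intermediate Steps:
c(G) = -1 + sqrt(G)/9 (c(G) = -1 + sqrt(G + G*0)/9 = -1 + sqrt(G + 0)/9 = -1 + sqrt(G)/9)
1/(c(-476) + ((233226 - 7154) - 1*1346)) = 1/((-1 + sqrt(-476)/9) + ((233226 - 7154) - 1*1346)) = 1/((-1 + (2*I*sqrt(119))/9) + (226072 - 1346)) = 1/((-1 + 2*I*sqrt(119)/9) + 224726) = 1/(224725 + 2*I*sqrt(119)/9)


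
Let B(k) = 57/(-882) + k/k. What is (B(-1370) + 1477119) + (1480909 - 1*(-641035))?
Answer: 1058124797/294 ≈ 3.5991e+6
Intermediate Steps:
B(k) = 275/294 (B(k) = 57*(-1/882) + 1 = -19/294 + 1 = 275/294)
(B(-1370) + 1477119) + (1480909 - 1*(-641035)) = (275/294 + 1477119) + (1480909 - 1*(-641035)) = 434273261/294 + (1480909 + 641035) = 434273261/294 + 2121944 = 1058124797/294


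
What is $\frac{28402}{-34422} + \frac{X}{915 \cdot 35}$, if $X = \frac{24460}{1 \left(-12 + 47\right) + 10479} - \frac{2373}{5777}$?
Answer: $- \frac{1534526579058454}{1859914919340275} \approx -0.82505$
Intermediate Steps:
$X = \frac{58177849}{30369689}$ ($X = \frac{24460}{1 \cdot 35 + 10479} - \frac{2373}{5777} = \frac{24460}{35 + 10479} - \frac{2373}{5777} = \frac{24460}{10514} - \frac{2373}{5777} = 24460 \cdot \frac{1}{10514} - \frac{2373}{5777} = \frac{12230}{5257} - \frac{2373}{5777} = \frac{58177849}{30369689} \approx 1.9157$)
$\frac{28402}{-34422} + \frac{X}{915 \cdot 35} = \frac{28402}{-34422} + \frac{58177849}{30369689 \cdot 915 \cdot 35} = 28402 \left(- \frac{1}{34422}\right) + \frac{58177849}{30369689 \cdot 32025} = - \frac{14201}{17211} + \frac{58177849}{30369689} \cdot \frac{1}{32025} = - \frac{14201}{17211} + \frac{58177849}{972589290225} = - \frac{1534526579058454}{1859914919340275}$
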